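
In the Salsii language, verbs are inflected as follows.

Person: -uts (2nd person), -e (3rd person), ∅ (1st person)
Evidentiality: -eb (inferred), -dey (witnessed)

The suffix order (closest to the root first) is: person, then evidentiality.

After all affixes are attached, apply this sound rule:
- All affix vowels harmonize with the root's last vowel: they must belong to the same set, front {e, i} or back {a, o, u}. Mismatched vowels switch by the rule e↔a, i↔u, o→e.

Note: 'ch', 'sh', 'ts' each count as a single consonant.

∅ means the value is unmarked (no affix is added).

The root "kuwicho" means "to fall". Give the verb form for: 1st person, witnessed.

kuwichoday

person = 1st person: zero marking, form stays kuwicho.
Attach evidentiality witnessed -dey → kuwichodey.
Apply vowel harmony: kuwichodey → kuwichoday.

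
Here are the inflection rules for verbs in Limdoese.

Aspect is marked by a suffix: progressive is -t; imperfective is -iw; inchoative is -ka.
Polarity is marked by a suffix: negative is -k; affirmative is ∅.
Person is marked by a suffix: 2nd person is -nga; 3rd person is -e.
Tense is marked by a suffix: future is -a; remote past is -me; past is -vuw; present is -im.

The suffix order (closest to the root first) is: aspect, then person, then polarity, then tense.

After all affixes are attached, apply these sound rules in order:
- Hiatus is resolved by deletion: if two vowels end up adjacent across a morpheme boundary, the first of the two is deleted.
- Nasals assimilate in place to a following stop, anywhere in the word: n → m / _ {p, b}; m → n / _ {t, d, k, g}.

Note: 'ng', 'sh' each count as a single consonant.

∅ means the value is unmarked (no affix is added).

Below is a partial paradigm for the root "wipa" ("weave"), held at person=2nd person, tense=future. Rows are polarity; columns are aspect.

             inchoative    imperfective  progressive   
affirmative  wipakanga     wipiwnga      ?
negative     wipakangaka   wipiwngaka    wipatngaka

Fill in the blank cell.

Attach aspect progressive -t → wipat.
Attach person 2nd person -nga → wipatnga.
polarity = affirmative: zero marking, form stays wipatnga.
Attach tense future -a → wipatngaa.
Apply vowel deletion: wipatngaa → wipatnga.
Nasal assimilation: no change.

wipatnga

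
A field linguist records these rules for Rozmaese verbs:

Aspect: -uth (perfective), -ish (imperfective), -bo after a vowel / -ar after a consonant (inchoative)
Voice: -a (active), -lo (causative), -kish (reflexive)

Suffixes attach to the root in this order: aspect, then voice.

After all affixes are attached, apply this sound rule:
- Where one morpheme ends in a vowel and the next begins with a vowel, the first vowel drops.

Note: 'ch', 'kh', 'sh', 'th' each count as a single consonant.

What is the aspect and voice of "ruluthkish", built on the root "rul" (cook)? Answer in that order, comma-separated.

perfective, reflexive

Segment: rul-uth-kish.
aspect: -uth → perfective.
voice: -kish → reflexive.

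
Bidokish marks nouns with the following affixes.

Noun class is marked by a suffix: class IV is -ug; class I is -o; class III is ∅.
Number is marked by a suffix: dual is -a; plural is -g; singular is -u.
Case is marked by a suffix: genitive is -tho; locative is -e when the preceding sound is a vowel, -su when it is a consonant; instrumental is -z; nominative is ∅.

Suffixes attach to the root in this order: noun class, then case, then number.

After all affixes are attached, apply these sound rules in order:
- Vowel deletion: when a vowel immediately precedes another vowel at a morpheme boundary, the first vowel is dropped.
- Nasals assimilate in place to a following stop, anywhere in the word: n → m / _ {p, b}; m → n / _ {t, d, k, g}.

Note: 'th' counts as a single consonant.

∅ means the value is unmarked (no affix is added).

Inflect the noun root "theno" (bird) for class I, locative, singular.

thenu

Attach noun class class I -o → thenoo.
Attach case locative -e (after vowel 'o') → thenooe.
Attach number singular -u → thenooeu.
Apply vowel deletion: thenooeu → thenu.
Nasal assimilation: no change.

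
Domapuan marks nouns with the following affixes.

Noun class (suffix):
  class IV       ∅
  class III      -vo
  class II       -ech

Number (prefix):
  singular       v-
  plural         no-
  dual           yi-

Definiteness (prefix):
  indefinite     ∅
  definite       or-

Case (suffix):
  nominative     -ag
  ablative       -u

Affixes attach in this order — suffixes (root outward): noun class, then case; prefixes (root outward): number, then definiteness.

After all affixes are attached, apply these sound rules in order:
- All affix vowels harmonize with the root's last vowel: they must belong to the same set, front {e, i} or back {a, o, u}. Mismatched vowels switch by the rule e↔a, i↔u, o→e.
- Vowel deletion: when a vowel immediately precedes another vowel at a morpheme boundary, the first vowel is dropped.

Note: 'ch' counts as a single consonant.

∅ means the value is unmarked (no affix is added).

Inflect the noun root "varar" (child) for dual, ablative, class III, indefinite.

yuvararvu

Attach number dual yi- → yivarar.
Attach noun class class III -vo → yivararvo.
Attach case ablative -u → yivararvou.
definiteness = indefinite: zero marking, form stays yivararvou.
Apply vowel harmony: yivararvou → yuvararvou.
Apply vowel deletion: yuvararvou → yuvararvu.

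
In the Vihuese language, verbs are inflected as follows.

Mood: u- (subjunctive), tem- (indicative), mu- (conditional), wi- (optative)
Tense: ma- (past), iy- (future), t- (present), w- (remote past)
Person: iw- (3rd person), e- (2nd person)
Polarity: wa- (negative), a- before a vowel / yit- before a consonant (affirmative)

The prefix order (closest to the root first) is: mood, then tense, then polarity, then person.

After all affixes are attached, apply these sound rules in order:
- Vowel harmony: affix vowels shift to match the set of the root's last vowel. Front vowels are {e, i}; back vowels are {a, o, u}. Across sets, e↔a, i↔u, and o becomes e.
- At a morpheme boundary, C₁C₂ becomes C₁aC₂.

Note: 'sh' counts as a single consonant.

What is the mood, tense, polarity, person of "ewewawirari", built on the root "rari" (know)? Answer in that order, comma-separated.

Segment: e-wa-w-wi-rari.
mood: wi- → optative.
tense: w- → remote past.
polarity: wa- → negative.
person: e- → 2nd person.

optative, remote past, negative, 2nd person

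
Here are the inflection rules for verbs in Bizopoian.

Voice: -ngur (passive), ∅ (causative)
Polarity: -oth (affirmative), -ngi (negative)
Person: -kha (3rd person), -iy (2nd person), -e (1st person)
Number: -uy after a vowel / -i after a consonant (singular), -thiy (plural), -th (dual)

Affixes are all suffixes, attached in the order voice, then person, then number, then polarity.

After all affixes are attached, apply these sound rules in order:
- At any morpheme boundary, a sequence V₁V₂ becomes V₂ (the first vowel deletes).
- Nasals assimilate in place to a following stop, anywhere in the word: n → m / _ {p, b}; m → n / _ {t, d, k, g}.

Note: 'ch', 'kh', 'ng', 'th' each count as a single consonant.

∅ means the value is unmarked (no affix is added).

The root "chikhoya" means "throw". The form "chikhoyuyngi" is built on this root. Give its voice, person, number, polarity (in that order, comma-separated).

Segment: chikhoya-e-uy-ngi.
voice: ∅ → causative.
person: -e → 1st person.
number: -uy/i → singular.
polarity: -ngi → negative.

causative, 1st person, singular, negative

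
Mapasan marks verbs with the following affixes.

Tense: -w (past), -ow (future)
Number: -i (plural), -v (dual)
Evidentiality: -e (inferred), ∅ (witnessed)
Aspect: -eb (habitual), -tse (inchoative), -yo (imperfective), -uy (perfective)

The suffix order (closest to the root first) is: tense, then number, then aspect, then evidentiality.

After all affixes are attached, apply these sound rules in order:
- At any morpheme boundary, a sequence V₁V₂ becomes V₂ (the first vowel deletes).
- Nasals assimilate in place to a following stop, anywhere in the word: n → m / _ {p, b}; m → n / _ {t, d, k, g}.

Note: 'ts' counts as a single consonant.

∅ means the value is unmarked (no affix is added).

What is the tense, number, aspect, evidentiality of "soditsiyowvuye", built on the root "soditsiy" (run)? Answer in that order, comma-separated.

Segment: soditsiy-ow-v-uy-e.
tense: -ow → future.
number: -v → dual.
aspect: -uy → perfective.
evidentiality: -e → inferred.

future, dual, perfective, inferred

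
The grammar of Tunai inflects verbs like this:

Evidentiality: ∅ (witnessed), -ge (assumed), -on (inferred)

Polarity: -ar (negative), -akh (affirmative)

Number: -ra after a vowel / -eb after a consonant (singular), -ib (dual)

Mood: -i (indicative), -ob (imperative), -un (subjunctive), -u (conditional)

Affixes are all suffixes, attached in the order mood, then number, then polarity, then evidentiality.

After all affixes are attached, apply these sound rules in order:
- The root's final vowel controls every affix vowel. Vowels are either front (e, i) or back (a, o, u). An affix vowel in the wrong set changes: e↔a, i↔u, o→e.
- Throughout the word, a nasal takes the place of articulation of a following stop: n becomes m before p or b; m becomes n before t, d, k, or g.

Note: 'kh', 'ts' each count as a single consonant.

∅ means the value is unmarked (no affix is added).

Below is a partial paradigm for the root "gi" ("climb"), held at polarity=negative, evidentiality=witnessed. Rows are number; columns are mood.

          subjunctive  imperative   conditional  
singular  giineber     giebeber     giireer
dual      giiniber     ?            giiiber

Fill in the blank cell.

giebiber

Attach mood imperative -ob → giob.
Attach number dual -ib → giobib.
Attach polarity negative -ar → giobibar.
evidentiality = witnessed: zero marking, form stays giobibar.
Apply vowel harmony: giobibar → giebiber.
Nasal assimilation: no change.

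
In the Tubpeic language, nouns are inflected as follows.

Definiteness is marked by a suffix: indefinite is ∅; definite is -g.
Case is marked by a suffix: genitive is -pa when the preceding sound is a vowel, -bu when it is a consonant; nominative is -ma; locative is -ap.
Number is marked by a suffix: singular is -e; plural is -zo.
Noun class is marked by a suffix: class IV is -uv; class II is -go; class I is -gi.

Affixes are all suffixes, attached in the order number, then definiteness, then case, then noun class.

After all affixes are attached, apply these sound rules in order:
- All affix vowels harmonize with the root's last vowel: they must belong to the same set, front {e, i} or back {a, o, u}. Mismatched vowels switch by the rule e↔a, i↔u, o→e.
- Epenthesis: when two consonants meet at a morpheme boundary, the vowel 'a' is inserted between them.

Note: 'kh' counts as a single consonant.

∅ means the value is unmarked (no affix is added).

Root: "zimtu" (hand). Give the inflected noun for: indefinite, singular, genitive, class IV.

Attach number singular -e → zimtue.
definiteness = indefinite: zero marking, form stays zimtue.
Attach case genitive -pa (after vowel 'e') → zimtuepa.
Attach noun class class IV -uv → zimtuepauv.
Apply vowel harmony: zimtuepauv → zimtuapauv.
Epenthesis: no change.

zimtuapauv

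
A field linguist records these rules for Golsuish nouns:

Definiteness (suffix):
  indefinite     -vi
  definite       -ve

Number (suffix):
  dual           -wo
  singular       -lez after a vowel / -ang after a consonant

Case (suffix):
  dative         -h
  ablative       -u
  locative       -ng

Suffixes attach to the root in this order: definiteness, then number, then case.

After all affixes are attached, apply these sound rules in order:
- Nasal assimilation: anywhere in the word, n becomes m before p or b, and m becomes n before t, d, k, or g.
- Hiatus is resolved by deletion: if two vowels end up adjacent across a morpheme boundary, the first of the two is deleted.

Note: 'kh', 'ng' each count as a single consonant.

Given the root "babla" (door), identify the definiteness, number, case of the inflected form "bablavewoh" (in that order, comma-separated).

definite, dual, dative

Segment: babla-ve-wo-h.
definiteness: -ve → definite.
number: -wo → dual.
case: -h → dative.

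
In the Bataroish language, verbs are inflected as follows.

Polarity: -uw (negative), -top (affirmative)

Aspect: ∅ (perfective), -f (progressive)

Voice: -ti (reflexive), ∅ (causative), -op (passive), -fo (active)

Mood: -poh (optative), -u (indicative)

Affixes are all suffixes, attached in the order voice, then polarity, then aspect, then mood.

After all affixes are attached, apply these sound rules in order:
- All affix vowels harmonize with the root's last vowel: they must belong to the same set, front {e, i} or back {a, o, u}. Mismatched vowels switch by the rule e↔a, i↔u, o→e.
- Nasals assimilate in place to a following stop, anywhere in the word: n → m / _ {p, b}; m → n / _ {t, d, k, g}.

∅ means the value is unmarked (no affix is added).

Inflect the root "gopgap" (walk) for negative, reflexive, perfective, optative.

Attach voice reflexive -ti → gopgapti.
Attach polarity negative -uw → gopgaptiuw.
aspect = perfective: zero marking, form stays gopgaptiuw.
Attach mood optative -poh → gopgaptiuwpoh.
Apply vowel harmony: gopgaptiuwpoh → gopgaptuuwpoh.
Nasal assimilation: no change.

gopgaptuuwpoh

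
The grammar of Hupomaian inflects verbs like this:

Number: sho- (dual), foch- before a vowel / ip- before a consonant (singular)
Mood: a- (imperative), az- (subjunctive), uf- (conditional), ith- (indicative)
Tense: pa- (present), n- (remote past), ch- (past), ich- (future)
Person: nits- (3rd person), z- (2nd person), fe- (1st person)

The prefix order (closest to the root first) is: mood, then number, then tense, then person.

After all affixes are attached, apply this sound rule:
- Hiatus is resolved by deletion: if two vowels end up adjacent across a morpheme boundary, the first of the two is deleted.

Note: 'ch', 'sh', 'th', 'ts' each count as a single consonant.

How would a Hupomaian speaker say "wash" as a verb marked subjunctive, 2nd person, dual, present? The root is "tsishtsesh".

zpashaztsishtsesh

Attach mood subjunctive az- → aztsishtsesh.
Attach number dual sho- → shoaztsishtsesh.
Attach tense present pa- → pashoaztsishtsesh.
Attach person 2nd person z- → zpashoaztsishtsesh.
Apply vowel deletion: zpashoaztsishtsesh → zpashaztsishtsesh.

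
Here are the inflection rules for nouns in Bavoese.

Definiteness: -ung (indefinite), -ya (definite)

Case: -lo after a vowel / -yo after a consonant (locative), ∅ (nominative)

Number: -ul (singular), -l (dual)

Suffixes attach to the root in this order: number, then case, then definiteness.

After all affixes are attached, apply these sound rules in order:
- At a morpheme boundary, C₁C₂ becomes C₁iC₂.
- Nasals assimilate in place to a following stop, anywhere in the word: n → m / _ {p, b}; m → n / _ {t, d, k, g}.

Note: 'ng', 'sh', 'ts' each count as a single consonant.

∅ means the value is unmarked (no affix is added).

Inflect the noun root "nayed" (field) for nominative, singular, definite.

Attach number singular -ul → nayedul.
case = nominative: zero marking, form stays nayedul.
Attach definiteness definite -ya → nayedulya.
Apply epenthesis: nayedulya → nayeduliya.
Nasal assimilation: no change.

nayeduliya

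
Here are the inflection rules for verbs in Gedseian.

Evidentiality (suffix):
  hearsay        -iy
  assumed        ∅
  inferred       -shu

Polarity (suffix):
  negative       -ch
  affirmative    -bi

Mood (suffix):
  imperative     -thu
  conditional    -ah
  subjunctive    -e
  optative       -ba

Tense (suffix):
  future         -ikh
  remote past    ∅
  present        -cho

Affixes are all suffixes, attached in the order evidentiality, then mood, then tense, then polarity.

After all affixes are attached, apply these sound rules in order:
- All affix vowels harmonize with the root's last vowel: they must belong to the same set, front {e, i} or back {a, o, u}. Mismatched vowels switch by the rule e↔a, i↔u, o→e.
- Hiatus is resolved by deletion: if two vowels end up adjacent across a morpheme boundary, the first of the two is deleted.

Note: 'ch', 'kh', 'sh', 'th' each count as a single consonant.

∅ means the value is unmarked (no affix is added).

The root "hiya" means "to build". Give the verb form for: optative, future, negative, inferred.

hiyashubukhch

Attach evidentiality inferred -shu → hiyashu.
Attach mood optative -ba → hiyashuba.
Attach tense future -ikh → hiyashubaikh.
Attach polarity negative -ch → hiyashubaikhch.
Apply vowel harmony: hiyashubaikhch → hiyashubaukhch.
Apply vowel deletion: hiyashubaukhch → hiyashubukhch.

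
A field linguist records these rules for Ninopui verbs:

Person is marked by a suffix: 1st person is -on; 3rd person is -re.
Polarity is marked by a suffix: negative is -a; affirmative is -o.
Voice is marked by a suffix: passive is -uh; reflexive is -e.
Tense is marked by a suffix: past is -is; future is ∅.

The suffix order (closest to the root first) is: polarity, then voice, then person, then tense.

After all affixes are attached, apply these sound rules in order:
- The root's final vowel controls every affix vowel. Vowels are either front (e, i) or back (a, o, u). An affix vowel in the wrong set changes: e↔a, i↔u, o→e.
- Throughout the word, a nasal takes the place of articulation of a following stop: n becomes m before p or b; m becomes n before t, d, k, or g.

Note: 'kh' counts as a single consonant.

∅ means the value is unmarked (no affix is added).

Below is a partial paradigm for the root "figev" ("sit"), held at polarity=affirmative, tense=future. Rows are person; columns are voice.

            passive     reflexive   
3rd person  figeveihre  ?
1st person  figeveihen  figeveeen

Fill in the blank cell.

Attach polarity affirmative -o → figevo.
Attach voice reflexive -e → figevoe.
Attach person 3rd person -re → figevoere.
tense = future: zero marking, form stays figevoere.
Apply vowel harmony: figevoere → figeveere.
Nasal assimilation: no change.

figeveere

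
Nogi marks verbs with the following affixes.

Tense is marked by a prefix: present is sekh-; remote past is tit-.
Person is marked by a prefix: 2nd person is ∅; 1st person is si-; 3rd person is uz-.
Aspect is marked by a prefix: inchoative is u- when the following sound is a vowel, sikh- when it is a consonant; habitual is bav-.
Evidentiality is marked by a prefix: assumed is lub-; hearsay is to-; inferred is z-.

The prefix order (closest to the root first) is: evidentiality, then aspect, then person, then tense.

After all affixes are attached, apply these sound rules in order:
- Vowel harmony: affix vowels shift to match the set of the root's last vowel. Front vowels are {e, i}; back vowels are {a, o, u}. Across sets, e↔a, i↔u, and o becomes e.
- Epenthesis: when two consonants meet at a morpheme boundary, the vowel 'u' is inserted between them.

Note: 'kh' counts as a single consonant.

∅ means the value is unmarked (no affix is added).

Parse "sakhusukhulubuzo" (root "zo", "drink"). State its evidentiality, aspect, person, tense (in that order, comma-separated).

Segment: sekh-sikh-lub-zo.
evidentiality: lub- → assumed.
aspect: u/sikh- → inchoative.
person: ∅ → 2nd person.
tense: sekh- → present.

assumed, inchoative, 2nd person, present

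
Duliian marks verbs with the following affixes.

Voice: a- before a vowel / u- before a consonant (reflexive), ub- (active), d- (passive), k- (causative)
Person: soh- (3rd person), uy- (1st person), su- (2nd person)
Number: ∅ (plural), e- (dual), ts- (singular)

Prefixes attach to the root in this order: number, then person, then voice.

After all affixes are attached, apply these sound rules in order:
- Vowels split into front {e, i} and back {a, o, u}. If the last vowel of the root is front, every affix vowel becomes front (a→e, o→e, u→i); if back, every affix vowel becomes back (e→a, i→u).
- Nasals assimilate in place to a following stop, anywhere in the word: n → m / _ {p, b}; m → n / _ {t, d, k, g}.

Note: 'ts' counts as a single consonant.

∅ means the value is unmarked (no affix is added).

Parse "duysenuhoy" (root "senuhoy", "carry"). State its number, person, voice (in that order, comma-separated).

plural, 1st person, passive

Segment: d-uy-senuhoy.
number: ∅ → plural.
person: uy- → 1st person.
voice: d- → passive.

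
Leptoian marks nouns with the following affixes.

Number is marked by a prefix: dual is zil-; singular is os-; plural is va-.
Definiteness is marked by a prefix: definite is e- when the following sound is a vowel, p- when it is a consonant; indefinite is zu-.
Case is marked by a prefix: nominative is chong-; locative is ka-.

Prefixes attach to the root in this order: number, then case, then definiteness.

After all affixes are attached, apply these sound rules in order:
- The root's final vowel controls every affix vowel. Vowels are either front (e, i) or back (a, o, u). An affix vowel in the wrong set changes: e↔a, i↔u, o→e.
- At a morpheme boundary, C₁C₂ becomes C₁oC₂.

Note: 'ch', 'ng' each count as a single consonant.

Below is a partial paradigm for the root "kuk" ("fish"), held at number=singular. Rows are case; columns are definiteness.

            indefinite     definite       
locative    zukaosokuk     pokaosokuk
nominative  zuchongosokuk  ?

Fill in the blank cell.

pochongosokuk

Attach number singular os- → oskuk.
Attach case nominative chong- → chongoskuk.
Attach definiteness definite p- (before consonant 'ch') → pchongoskuk.
Vowel harmony: no change.
Apply epenthesis: pchongoskuk → pochongosokuk.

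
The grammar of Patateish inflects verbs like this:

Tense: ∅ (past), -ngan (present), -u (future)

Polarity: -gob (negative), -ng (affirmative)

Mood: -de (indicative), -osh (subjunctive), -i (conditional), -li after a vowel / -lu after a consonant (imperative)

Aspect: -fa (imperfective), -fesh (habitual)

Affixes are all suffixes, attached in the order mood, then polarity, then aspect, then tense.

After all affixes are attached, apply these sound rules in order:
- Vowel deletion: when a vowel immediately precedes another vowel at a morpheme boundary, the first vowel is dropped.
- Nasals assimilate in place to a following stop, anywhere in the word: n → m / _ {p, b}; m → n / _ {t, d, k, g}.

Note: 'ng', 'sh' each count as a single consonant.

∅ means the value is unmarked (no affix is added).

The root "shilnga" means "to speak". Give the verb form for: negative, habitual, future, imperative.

shilngaligobfeshu

Attach mood imperative -li (after vowel 'a') → shilngali.
Attach polarity negative -gob → shilngaligob.
Attach aspect habitual -fesh → shilngaligobfesh.
Attach tense future -u → shilngaligobfeshu.
Vowel deletion: no change.
Nasal assimilation: no change.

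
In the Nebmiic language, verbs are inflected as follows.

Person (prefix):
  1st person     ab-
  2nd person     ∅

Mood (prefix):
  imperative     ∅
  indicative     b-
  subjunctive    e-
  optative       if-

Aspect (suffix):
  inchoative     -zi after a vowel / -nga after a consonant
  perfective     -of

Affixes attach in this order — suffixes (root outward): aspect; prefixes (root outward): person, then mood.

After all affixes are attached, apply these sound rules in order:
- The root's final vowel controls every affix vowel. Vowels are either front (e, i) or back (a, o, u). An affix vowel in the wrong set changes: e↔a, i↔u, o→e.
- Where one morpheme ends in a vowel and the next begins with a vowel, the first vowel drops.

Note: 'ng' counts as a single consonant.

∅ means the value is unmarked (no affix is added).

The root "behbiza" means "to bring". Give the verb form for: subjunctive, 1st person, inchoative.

Attach person 1st person ab- → abbehbiza.
Attach aspect inchoative -zi (after vowel 'a') → abbehbizazi.
Attach mood subjunctive e- → eabbehbizazi.
Apply vowel harmony: eabbehbizazi → aabbehbizazu.
Apply vowel deletion: aabbehbizazu → abbehbizazu.

abbehbizazu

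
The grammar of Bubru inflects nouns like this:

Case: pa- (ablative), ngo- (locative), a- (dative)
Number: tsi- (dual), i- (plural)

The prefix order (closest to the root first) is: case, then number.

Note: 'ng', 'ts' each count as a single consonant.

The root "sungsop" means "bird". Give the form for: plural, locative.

ingosungsop

Attach case locative ngo- → ngosungsop.
Attach number plural i- → ingosungsop.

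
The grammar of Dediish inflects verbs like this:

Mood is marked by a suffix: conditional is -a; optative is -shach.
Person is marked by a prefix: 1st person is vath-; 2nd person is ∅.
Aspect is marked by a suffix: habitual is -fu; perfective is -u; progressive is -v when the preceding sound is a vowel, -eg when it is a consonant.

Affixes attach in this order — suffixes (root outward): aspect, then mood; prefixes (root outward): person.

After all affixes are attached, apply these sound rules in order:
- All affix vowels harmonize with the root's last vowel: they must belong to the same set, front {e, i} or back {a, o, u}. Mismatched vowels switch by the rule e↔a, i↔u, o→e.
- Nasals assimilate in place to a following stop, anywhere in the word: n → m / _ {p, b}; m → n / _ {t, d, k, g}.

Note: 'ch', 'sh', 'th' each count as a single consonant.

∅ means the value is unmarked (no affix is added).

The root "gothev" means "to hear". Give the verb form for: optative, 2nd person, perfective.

gothevishech

Attach aspect perfective -u → gothevu.
Attach mood optative -shach → gothevushach.
person = 2nd person: zero marking, form stays gothevushach.
Apply vowel harmony: gothevushach → gothevishech.
Nasal assimilation: no change.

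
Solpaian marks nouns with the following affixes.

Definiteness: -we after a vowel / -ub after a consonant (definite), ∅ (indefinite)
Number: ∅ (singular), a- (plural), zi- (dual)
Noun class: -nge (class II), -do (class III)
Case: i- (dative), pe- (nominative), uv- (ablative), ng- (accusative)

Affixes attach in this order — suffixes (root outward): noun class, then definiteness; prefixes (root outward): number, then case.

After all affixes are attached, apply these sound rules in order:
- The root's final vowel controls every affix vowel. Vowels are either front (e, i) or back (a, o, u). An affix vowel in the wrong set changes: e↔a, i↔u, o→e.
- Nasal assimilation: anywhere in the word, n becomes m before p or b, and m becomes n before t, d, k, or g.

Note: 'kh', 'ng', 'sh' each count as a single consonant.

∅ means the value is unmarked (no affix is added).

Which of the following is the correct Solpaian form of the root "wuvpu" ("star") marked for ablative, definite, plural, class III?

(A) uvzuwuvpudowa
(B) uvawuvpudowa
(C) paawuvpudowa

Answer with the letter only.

Attach number plural a- → awuvpu.
Attach noun class class III -do → awuvpudo.
Attach definiteness definite -we (after vowel 'o') → awuvpudowe.
Attach case ablative uv- → uvawuvpudowe.
Apply vowel harmony: uvawuvpudowe → uvawuvpudowa.
Nasal assimilation: no change.
So the correct form is uvawuvpudowa, option (B).
(A) uvzuwuvpudowa is wrong: it uses dual instead of plural for number.
(C) paawuvpudowa is wrong: it uses nominative instead of ablative for case.

B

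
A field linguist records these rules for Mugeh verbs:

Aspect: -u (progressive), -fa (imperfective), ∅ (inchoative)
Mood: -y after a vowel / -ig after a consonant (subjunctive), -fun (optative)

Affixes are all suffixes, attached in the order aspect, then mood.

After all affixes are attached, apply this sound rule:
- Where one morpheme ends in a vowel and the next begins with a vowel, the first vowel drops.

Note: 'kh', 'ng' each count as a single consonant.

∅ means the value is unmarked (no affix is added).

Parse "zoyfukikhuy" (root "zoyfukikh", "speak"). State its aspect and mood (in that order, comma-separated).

Segment: zoyfukikh-u-y.
aspect: -u → progressive.
mood: -y/ig → subjunctive.

progressive, subjunctive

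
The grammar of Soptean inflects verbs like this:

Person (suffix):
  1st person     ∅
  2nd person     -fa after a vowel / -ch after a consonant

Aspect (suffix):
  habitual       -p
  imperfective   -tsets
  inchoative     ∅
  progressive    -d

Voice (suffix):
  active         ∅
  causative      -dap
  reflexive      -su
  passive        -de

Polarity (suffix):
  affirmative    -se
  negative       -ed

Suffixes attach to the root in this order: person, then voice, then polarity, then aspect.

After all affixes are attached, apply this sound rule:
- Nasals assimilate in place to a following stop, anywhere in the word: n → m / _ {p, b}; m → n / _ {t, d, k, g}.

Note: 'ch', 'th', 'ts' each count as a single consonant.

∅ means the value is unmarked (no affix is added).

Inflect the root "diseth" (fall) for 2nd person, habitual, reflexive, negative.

Attach person 2nd person -ch (after consonant 'th') → disethch.
Attach voice reflexive -su → disethchsu.
Attach polarity negative -ed → disethchsued.
Attach aspect habitual -p → disethchsuedp.
Nasal assimilation: no change.

disethchsuedp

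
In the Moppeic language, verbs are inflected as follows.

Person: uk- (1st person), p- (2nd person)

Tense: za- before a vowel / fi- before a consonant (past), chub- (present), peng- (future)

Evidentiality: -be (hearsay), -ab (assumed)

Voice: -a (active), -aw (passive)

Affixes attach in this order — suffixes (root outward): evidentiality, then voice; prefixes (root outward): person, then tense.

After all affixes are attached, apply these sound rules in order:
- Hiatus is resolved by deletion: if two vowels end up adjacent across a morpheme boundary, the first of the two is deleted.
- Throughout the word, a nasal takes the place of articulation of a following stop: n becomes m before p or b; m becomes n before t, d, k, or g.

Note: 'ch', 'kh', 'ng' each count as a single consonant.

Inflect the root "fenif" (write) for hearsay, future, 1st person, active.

Attach evidentiality hearsay -be → fenifbe.
Attach person 1st person uk- → ukfenifbe.
Attach tense future peng- → pengukfenifbe.
Attach voice active -a → pengukfenifbea.
Apply vowel deletion: pengukfenifbea → pengukfenifba.
Nasal assimilation: no change.

pengukfenifba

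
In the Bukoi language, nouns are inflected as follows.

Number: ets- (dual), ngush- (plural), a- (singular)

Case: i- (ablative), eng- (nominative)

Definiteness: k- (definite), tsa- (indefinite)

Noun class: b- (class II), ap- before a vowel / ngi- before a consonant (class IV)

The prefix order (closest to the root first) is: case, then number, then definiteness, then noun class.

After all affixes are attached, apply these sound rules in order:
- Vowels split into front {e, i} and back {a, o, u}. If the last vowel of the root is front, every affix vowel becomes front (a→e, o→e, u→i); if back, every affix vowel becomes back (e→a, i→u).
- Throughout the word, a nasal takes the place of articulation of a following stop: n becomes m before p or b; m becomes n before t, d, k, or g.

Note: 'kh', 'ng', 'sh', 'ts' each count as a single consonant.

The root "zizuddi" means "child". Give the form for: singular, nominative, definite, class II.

Attach case nominative eng- → engzizuddi.
Attach number singular a- → aengzizuddi.
Attach definiteness definite k- → kaengzizuddi.
Attach noun class class II b- → bkaengzizuddi.
Apply vowel harmony: bkaengzizuddi → bkeengzizuddi.
Nasal assimilation: no change.

bkeengzizuddi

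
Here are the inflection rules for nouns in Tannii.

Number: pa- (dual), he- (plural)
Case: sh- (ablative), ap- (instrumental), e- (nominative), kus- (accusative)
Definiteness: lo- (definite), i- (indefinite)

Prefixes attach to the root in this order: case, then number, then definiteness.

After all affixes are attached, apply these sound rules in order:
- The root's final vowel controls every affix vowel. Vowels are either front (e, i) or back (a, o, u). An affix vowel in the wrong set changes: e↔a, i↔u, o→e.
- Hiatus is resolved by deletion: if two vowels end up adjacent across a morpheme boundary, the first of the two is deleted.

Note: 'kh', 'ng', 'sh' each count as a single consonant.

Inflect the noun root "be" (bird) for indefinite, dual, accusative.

ipekisbe

Attach case accusative kus- → kusbe.
Attach number dual pa- → pakusbe.
Attach definiteness indefinite i- → ipakusbe.
Apply vowel harmony: ipakusbe → ipekisbe.
Vowel deletion: no change.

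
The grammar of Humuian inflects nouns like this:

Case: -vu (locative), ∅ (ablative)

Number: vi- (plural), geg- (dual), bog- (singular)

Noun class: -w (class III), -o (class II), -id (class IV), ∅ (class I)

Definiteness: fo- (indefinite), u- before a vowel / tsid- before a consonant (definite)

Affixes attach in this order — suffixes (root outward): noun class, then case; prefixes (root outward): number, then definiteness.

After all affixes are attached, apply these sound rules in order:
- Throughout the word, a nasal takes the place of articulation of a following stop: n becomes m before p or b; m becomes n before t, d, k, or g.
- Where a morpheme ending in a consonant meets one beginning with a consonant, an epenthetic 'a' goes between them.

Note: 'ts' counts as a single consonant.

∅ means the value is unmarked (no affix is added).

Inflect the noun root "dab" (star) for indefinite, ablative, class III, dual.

fogegadabaw

Attach number dual geg- → gegdab.
Attach noun class class III -w → gegdabw.
Attach definiteness indefinite fo- → fogegdabw.
case = ablative: zero marking, form stays fogegdabw.
Nasal assimilation: no change.
Apply epenthesis: fogegdabw → fogegadabaw.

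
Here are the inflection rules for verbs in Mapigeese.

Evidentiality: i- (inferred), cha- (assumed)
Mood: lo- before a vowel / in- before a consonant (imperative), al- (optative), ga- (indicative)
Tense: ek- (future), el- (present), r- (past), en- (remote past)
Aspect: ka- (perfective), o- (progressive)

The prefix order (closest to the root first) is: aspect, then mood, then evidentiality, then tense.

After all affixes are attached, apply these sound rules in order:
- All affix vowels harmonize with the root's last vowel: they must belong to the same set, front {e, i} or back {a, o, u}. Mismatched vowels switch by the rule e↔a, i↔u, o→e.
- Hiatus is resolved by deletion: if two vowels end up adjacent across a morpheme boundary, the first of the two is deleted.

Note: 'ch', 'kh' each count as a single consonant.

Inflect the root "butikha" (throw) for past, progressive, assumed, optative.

rchalobutikha

Attach aspect progressive o- → obutikha.
Attach mood optative al- → alobutikha.
Attach evidentiality assumed cha- → chaalobutikha.
Attach tense past r- → rchaalobutikha.
Vowel harmony: no change.
Apply vowel deletion: rchaalobutikha → rchalobutikha.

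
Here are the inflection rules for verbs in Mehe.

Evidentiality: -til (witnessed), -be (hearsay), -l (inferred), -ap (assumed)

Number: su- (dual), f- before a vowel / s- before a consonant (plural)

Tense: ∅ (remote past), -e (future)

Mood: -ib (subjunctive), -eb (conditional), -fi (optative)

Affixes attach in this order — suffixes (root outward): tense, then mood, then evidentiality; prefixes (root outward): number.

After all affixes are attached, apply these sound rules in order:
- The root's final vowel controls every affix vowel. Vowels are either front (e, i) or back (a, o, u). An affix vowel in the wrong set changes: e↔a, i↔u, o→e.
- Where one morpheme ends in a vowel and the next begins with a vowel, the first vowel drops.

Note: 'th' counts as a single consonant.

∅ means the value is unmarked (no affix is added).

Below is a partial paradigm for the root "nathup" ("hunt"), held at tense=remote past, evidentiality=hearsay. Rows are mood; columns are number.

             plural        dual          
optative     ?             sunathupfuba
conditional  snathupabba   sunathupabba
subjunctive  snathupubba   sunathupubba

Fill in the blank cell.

tense = remote past: zero marking, form stays nathup.
Attach mood optative -fi → nathupfi.
Attach evidentiality hearsay -be → nathupfibe.
Attach number plural s- (before consonant 'n') → snathupfibe.
Apply vowel harmony: snathupfibe → snathupfuba.
Vowel deletion: no change.

snathupfuba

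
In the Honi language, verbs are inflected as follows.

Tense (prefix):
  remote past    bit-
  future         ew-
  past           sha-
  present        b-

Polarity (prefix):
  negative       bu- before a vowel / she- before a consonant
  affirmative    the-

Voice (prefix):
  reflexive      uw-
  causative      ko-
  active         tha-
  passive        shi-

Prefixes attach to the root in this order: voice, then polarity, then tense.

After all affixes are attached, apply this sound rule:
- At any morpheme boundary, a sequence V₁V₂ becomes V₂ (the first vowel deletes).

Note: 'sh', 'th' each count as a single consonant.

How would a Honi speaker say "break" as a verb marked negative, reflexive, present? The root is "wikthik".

bbuwwikthik

Attach voice reflexive uw- → uwwikthik.
Attach polarity negative bu- (before vowel 'u') → buuwwikthik.
Attach tense present b- → bbuuwwikthik.
Apply vowel deletion: bbuuwwikthik → bbuwwikthik.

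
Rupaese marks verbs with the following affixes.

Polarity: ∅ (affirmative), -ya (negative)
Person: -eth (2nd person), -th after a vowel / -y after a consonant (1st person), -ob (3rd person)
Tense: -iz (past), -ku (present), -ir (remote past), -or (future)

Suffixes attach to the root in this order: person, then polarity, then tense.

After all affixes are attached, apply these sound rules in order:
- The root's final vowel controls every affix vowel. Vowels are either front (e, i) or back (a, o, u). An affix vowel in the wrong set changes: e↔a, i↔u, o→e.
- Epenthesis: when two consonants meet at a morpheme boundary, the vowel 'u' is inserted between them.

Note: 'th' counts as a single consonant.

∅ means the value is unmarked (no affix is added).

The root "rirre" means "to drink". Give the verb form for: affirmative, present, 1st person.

Attach person 1st person -th (after vowel 'e') → rirreth.
polarity = affirmative: zero marking, form stays rirreth.
Attach tense present -ku → rirrethku.
Apply vowel harmony: rirrethku → rirrethki.
Apply epenthesis: rirrethki → rirrethuki.

rirrethuki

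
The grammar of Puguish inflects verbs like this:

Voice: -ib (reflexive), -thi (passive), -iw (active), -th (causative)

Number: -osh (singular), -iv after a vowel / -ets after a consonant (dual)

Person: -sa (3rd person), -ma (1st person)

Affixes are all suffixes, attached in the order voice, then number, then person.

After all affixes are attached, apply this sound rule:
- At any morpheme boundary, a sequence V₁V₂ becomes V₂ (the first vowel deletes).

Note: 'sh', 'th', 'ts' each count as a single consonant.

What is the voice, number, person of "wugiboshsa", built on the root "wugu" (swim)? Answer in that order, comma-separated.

reflexive, singular, 3rd person

Segment: wugu-ib-osh-sa.
voice: -ib → reflexive.
number: -osh → singular.
person: -sa → 3rd person.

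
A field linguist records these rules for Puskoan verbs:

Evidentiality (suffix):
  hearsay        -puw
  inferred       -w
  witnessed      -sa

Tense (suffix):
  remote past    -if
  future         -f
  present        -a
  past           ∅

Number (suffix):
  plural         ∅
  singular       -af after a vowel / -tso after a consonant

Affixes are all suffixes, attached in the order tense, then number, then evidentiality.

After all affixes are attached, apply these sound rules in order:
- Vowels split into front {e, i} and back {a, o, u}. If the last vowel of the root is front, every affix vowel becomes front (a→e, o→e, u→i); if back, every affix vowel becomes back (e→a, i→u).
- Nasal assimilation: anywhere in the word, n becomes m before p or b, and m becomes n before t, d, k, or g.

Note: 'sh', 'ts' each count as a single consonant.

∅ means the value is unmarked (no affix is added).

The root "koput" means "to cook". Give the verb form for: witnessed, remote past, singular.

koputuftsosa

Attach tense remote past -if → koputif.
Attach number singular -tso (after consonant 'f') → koputiftso.
Attach evidentiality witnessed -sa → koputiftsosa.
Apply vowel harmony: koputiftsosa → koputuftsosa.
Nasal assimilation: no change.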